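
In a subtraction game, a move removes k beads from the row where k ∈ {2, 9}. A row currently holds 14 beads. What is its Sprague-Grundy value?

1

Compute g(0), g(1), … for moves {2, 9}:
g(0) = mex{} = 0
g(1) = mex{} = 0
g(2) = mex{0} = 1
g(3) = mex{0} = 1
g(4) = mex{1} = 0
g(5) = mex{1} = 0
g(6) = mex{0} = 1
g(7) = mex{0} = 1
g(8) = mex{1} = 0
g(9) = mex{0,1} = 2
g(10) = mex{0} = 1
g(11) = mex{1,2} = 0
g(12) = mex{1} = 0
g(13) = mex{0} = 1
g(14) = mex{0} = 1
So g(14) = 1.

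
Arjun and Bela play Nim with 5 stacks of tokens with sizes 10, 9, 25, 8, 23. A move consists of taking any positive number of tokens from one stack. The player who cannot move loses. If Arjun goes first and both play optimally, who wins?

Nim-sum: 10 ⊕ 9 ⊕ 25 ⊕ 8 ⊕ 23 = 5.
The nim-sum is 5 ≠ 0, so this is an N-position: the player to move can win; Arjun has a winning move.

Arjun wins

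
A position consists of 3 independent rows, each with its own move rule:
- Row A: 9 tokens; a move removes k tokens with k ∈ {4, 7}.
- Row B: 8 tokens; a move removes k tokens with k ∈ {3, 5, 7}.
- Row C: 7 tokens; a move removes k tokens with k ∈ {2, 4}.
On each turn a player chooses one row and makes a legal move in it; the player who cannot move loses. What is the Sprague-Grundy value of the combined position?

Build the Grundy sequence for row A with g(k) = mex{g(k−s) : s ∈ {4, 7}, s ≤ k}:
g(0) = mex{} = 0
g(1) = mex{} = 0
g(2) = mex{} = 0
g(3) = mex{} = 0
g(4) = mex{0} = 1
g(5) = mex{0} = 1
g(6) = mex{0} = 1
g(7) = mex{0} = 1
g(8) = mex{0,1} = 2
g(9) = mex{0,1} = 2
So g(9) = 2.
Grundy values for row B (subtraction set {3, 5, 7}):
k:     0  1  2  3  4  5  6  7  8
g(k):  0  0  0  1  1  1  2  2  2
So g(8) = 2.
For row C, compute g(0), g(1), … with moves {2, 4}:
k:     0  1  2  3  4  5  6  7
g(k):  0  0  1  1  2  2  0  0
So g(7) = 0.
By the Sprague-Grundy theorem, the Grundy value of a sum of independent games is the XOR of the component values.
Combined value = 2 XOR 2 XOR 0 = 0.

0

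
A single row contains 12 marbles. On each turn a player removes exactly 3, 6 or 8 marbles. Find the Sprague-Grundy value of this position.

Build the Grundy sequence with g(k) = mex{g(k−s) : s ∈ {3, 6, 8}, s ≤ k}:
k:     0  1  2  3  4  5  6  7  8  9 10 11 12
g(k):  0  0  0  1  1  1  2  2  2  3  3  0  0
So g(12) = 0.

0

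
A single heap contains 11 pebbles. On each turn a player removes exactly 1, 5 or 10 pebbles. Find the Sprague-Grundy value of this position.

Grundy values for subtraction set {1, 5, 10}:
k:     0  1  2  3  4  5  6  7  8  9 10 11
g(k):  0  1  0  1  0  1  0  1  0  1  2  3
So g(11) = 3.

3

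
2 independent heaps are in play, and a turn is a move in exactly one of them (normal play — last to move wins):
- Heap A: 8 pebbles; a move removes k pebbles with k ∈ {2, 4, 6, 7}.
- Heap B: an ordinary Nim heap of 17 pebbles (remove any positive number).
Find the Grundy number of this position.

21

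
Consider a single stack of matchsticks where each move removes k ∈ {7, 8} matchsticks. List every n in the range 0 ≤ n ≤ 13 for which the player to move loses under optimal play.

0, 1, 2, 3, 4, 5, 6

Build the Grundy sequence with g(k) = mex{g(k−s) : s ∈ {7, 8}, s ≤ k}:
k:     0  1  2  3  4  5  6  7  8  9 10 11 12 13
g(k):  0  0  0  0  0  0  0  1  1  1  1  1  1  1
The P-positions (g = 0) in 0..13 are 0, 1, 2, 3, 4, 5, 6.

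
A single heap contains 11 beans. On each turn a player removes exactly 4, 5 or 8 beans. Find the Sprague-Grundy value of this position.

2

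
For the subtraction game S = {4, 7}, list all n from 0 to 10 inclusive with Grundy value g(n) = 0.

Grundy values for subtraction set {4, 7}:
k:     0  1  2  3  4  5  6  7  8  9 10
g(k):  0  0  0  0  1  1  1  1  2  2  2
The P-positions (g = 0) in 0..10 are 0, 1, 2, 3.

0, 1, 2, 3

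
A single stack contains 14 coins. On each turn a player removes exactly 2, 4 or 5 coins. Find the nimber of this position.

0

Grundy values for subtraction set {2, 4, 5}:
g(0) = mex{} = 0
g(1) = mex{} = 0
g(2) = mex{0} = 1
g(3) = mex{0} = 1
g(4) = mex{0,1} = 2
g(5) = mex{0,1} = 2
g(6) = mex{0,1,2} = 3
g(7) = mex{1,2} = 0
g(8) = mex{1,2,3} = 0
g(9) = mex{0,2} = 1
g(10) = mex{0,2,3} = 1
g(11) = mex{0,1,3} = 2
g(12) = mex{0,1} = 2
g(13) = mex{0,1,2} = 3
g(14) = mex{1,2} = 0
So g(14) = 0.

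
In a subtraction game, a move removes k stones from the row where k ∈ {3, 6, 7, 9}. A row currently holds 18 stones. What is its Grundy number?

2

Build the Grundy sequence with g(k) = mex{g(k−s) : s ∈ {3, 6, 7, 9}, s ≤ k}:
k:     0  1  2  3  4  5  6  7  8  9 10 11 12 13 14 15 16 17 18
g(k):  0  0  0  1  1  1  2  2  2  3  3  3  0  0  0  1  1  1  2
So g(18) = 2.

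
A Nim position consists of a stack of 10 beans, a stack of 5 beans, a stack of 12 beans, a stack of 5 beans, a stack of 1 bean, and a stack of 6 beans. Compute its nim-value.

Nim-sum: 10 XOR 5 XOR 12 XOR 5 XOR 1 XOR 6 = 1.

1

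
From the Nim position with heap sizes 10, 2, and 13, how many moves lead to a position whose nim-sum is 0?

1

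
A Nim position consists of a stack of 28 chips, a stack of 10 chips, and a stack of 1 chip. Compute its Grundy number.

Compute the nim-sum pairwise:
28 ⊕ 10 = 22
22 ⊕ 1 = 23

23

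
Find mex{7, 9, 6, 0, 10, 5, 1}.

2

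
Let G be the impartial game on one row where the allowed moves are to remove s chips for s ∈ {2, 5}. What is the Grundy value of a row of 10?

1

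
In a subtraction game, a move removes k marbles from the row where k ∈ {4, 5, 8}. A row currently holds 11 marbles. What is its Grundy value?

2

Build the Grundy sequence with g(k) = mex{g(k−s) : s ∈ {4, 5, 8}, s ≤ k}:
k:     0  1  2  3  4  5  6  7  8  9 10 11
g(k):  0  0  0  0  1  1  1  1  2  2  2  2
So g(11) = 2.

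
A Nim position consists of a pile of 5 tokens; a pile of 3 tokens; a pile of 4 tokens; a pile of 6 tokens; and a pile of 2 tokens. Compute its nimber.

Compute the nim-sum pairwise:
5 ⊕ 3 = 6
6 ⊕ 4 = 2
2 ⊕ 6 = 4
4 ⊕ 2 = 6

6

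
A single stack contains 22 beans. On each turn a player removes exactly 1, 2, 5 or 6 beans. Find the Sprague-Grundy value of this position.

1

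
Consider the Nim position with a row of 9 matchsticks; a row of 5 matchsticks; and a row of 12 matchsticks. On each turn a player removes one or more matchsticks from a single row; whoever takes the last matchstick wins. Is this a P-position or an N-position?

P-position

Compute the nim-sum pairwise:
9 ^ 5 = 12
12 ^ 12 = 0
The nim-sum is 0, so this is a P-position: the player to move is in a losing position under optimal play.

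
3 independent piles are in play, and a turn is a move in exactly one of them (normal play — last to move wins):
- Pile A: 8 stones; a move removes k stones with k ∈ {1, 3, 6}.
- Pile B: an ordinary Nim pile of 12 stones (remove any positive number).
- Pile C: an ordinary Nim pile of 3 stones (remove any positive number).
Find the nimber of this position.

Build the Grundy sequence for pile A with g(k) = mex{g(k−s) : s ∈ {1, 3, 6}, s ≤ k}:
k:     0  1  2  3  4  5  6  7  8
g(k):  0  1  0  1  0  1  2  3  2
So g(8) = 2.
Pile B is a plain Nim pile of size 12, so its Grundy value is 12.
Pile C is a plain Nim pile of size 3, so its Grundy value is 3.
By the Sprague-Grundy theorem, the Grundy value of a sum of independent games is the XOR of the component values.
Combined value = 2 XOR 12 XOR 3 = 13.

13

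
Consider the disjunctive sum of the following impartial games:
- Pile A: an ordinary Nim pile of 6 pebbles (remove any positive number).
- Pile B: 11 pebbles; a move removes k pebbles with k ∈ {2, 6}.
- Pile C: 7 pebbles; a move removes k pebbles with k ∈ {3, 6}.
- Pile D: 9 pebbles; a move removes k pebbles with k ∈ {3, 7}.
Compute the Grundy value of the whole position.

Pile A is a plain Nim pile of size 6, so its Grundy value is 6.
For pile B, compute g(0), g(1), … with moves {2, 6}:
g(0) = mex{} = 0
g(1) = mex{} = 0
g(2) = mex{0} = 1
g(3) = mex{0} = 1
g(4) = mex{1} = 0
g(5) = mex{1} = 0
g(6) = mex{0} = 1
g(7) = mex{0} = 1
g(8) = mex{1} = 0
g(9) = mex{1} = 0
g(10) = mex{0} = 1
g(11) = mex{0} = 1
So g(11) = 1.
Grundy values for pile C (subtraction set {3, 6}):
g(0) = mex{} = 0
g(1) = mex{} = 0
g(2) = mex{} = 0
g(3) = mex{0} = 1
g(4) = mex{0} = 1
g(5) = mex{0} = 1
g(6) = mex{0,1} = 2
g(7) = mex{0,1} = 2
So g(7) = 2.
For pile D, compute g(0), g(1), … with moves {3, 7}:
k:     0  1  2  3  4  5  6  7  8  9
g(k):  0  0  0  1  1  1  0  2  2  1
So g(9) = 1.
The value of a disjunctive sum is the nim-sum of the parts.
Combined value = 6 ⊕ 1 ⊕ 2 ⊕ 1 = 4.

4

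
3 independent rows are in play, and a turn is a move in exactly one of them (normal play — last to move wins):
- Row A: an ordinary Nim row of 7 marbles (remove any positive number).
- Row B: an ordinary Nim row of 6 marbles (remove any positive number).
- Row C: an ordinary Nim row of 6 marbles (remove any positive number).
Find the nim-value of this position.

Row A is a plain Nim row of size 7, so its Grundy value is 7.
Row B is a plain Nim row of size 6, so its Grundy value is 6.
Row C is a plain Nim row of size 6, so its Grundy value is 6.
By the Sprague-Grundy theorem, the Grundy value of a sum of independent games is the XOR of the component values.
Combined value = 7 XOR 6 XOR 6 = 7.

7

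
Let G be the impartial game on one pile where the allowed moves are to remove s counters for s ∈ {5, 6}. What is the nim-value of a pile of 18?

Grundy values for subtraction set {5, 6}:
k:     0  1  2  3  4  5  6  7  8  9 10 11 12 13 14 15 16 17 18
g(k):  0  0  0  0  0  1  1  1  1  1  2  0  0  0  0  0  1  1  1
So g(18) = 1.

1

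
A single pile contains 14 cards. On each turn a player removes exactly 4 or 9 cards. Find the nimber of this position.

Compute g(0), g(1), … for moves {4, 9}:
k:     0  1  2  3  4  5  6  7  8  9 10 11 12 13 14
g(k):  0  0  0  0  1  1  1  1  0  2  2  2  1  0  0
So g(14) = 0.

0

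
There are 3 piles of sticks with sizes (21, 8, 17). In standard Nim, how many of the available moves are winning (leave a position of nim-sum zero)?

1

In binary:
  10101  (21)
  01000  (8)
  10001  (17)
  -----
  01100  (12)
The overall nim-sum is X = 12. A pile of size p has a winning move iff p XOR X < p (reduce it to p XOR X).
  21: 21 XOR 12 = 25 ≥ 21 — no move.
  8: 8 XOR 12 = 4 < 8 — winning move (to 4).
  17: 17 XOR 12 = 29 ≥ 17 — no move.
That gives 1 winning move.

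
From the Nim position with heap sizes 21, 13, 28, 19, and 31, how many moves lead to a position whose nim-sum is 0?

3

Compute the nim-sum pairwise:
21 ⊕ 13 = 24
24 ⊕ 28 = 4
4 ⊕ 19 = 23
23 ⊕ 31 = 8
The overall nim-sum is X = 8. A heap of size p has a winning move iff p XOR X < p (reduce it to p XOR X).
  21: 21 XOR 8 = 29 ≥ 21 — no move.
  13: 13 XOR 8 = 5 < 13 — winning move (to 5).
  28: 28 XOR 8 = 20 < 28 — winning move (to 20).
  19: 19 XOR 8 = 27 ≥ 19 — no move.
  31: 31 XOR 8 = 23 < 31 — winning move (to 23).
That gives 3 winning moves.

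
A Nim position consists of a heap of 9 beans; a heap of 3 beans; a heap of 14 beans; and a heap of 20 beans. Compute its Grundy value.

16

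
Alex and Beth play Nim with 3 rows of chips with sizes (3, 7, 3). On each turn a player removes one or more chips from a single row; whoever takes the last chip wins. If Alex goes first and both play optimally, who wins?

Alex wins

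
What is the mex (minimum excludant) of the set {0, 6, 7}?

1

0 is in the set but 1 is not, so the mex is 1.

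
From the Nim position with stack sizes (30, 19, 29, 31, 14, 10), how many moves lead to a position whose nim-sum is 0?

5

Compute the nim-sum pairwise:
30 ^ 19 = 13
13 ^ 29 = 16
16 ^ 31 = 15
15 ^ 14 = 1
1 ^ 10 = 11
The overall nim-sum is X = 11. A stack of size p has a winning move iff p XOR X < p (reduce it to p XOR X).
  30: 30 XOR 11 = 21 < 30 — winning move (to 21).
  19: 19 XOR 11 = 24 ≥ 19 — no move.
  29: 29 XOR 11 = 22 < 29 — winning move (to 22).
  31: 31 XOR 11 = 20 < 31 — winning move (to 20).
  14: 14 XOR 11 = 5 < 14 — winning move (to 5).
  10: 10 XOR 11 = 1 < 10 — winning move (to 1).
That gives 5 winning moves.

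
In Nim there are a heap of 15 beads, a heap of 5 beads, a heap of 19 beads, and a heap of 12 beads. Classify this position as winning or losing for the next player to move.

In binary:
  01111  (15)
  00101  (5)
  10011  (19)
  01100  (12)
  -----
  10101  (21)
The nim-sum is 21 ≠ 0, so this is an N-position: the player to move can win.

Winning position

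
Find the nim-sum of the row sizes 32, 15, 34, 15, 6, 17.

21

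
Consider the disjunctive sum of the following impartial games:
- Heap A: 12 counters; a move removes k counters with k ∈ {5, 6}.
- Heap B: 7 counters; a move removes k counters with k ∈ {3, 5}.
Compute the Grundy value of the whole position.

Build the Grundy sequence for heap A with g(k) = mex{g(k−s) : s ∈ {5, 6}, s ≤ k}:
g(0) = mex{} = 0
g(1) = mex{} = 0
g(2) = mex{} = 0
g(3) = mex{} = 0
g(4) = mex{} = 0
g(5) = mex{0} = 1
g(6) = mex{0} = 1
g(7) = mex{0} = 1
g(8) = mex{0} = 1
g(9) = mex{0} = 1
g(10) = mex{0,1} = 2
g(11) = mex{1} = 0
g(12) = mex{1} = 0
So g(12) = 0.
Grundy values for heap B (subtraction set {3, 5}):
k:     0  1  2  3  4  5  6  7
g(k):  0  0  0  1  1  1  2  2
So g(7) = 2.
By the Sprague-Grundy theorem, the Grundy value of a sum of independent games is the XOR of the component values.
Combined value = 0 ⊕ 2 = 2.

2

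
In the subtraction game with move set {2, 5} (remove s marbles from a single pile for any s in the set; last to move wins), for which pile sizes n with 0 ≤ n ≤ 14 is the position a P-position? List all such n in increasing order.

Build the Grundy sequence with g(k) = mex{g(k−s) : s ∈ {2, 5}, s ≤ k}:
k:     0  1  2  3  4  5  6  7  8  9 10 11 12 13 14
g(k):  0  0  1  1  0  2  1  0  0  1  1  0  2  1  0
The P-positions (g = 0) in 0..14 are 0, 1, 4, 7, 8, 11, 14.

0, 1, 4, 7, 8, 11, 14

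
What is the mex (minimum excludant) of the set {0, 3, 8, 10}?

1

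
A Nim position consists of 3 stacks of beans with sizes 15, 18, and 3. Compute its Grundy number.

30

Bitwise XOR of the heap sizes:
  01111  (15)
  10010  (18)
  00011  (3)
  -----
  11110  (30)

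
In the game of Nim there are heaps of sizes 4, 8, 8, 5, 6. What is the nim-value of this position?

In binary:
  0100  (4)
  1000  (8)
  1000  (8)
  0101  (5)
  0110  (6)
  ----
  0111  (7)

7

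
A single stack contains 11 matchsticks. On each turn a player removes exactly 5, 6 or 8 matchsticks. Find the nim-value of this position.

2

Compute g(0), g(1), … for moves {5, 6, 8}:
g(0) = mex{} = 0
g(1) = mex{} = 0
g(2) = mex{} = 0
g(3) = mex{} = 0
g(4) = mex{} = 0
g(5) = mex{0} = 1
g(6) = mex{0} = 1
g(7) = mex{0} = 1
g(8) = mex{0} = 1
g(9) = mex{0} = 1
g(10) = mex{0,1} = 2
g(11) = mex{0,1} = 2
So g(11) = 2.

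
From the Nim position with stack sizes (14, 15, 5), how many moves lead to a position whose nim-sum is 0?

3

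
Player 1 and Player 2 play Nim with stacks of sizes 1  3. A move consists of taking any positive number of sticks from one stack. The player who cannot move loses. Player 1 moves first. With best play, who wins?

In binary:
  01  (1)
  11  (3)
  --
  10  (2)
The nim-sum is 2 ≠ 0, so this is an N-position: the player to move can win; Player 1 has a winning move.

Player 1 wins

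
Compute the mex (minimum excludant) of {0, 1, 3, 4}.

2

The values 0, 1 are all present; 2 is the first non-negative integer missing from the set.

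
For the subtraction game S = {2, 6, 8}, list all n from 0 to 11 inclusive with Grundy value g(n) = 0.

Compute g(0), g(1), … for moves {2, 6, 8}:
g(0) = mex{} = 0
g(1) = mex{} = 0
g(2) = mex{0} = 1
g(3) = mex{0} = 1
g(4) = mex{1} = 0
g(5) = mex{1} = 0
g(6) = mex{0} = 1
g(7) = mex{0} = 1
g(8) = mex{0,1} = 2
g(9) = mex{0,1} = 2
g(10) = mex{0,1,2} = 3
g(11) = mex{0,1,2} = 3
The P-positions (g = 0) in 0..11 are 0, 1, 4, 5.

0, 1, 4, 5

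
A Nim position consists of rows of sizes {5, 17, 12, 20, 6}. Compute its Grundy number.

Compute the nim-sum pairwise:
5 XOR 17 = 20
20 XOR 12 = 24
24 XOR 20 = 12
12 XOR 6 = 10

10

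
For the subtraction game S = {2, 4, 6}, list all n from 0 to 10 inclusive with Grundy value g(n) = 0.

0, 1, 8, 9

Build the Grundy sequence with g(k) = mex{g(k−s) : s ∈ {2, 4, 6}, s ≤ k}:
k:     0  1  2  3  4  5  6  7  8  9 10
g(k):  0  0  1  1  2  2  3  3  0  0  1
The P-positions (g = 0) in 0..10 are 0, 1, 8, 9.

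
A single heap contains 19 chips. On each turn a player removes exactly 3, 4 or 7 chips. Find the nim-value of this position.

3

Grundy values for subtraction set {3, 4, 7}:
k:     0  1  2  3  4  5  6  7  8  9 10 11 12 13 14 15 16 17 18 19
g(k):  0  0  0  1  1  1  2  2  2  3  0  0  0  1  1  1  2  2  2  3
So g(19) = 3.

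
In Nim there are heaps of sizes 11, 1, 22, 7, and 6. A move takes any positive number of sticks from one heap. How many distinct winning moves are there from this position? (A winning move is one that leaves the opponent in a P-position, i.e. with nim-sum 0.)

Nim-sum: 11 XOR 1 XOR 22 XOR 7 XOR 6 = 29.
The overall nim-sum is X = 29. A heap of size p has a winning move iff p XOR X < p (reduce it to p XOR X).
  11: 11 XOR 29 = 22 ≥ 11 — no move.
  1: 1 XOR 29 = 28 ≥ 1 — no move.
  22: 22 XOR 29 = 11 < 22 — winning move (to 11).
  7: 7 XOR 29 = 26 ≥ 7 — no move.
  6: 6 XOR 29 = 27 ≥ 6 — no move.
That gives 1 winning move.

1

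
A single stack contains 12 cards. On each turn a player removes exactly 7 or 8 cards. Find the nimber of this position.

1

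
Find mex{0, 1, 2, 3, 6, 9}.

The values 0, 1, 2, 3 are all present; 4 is the first non-negative integer missing from the set.

4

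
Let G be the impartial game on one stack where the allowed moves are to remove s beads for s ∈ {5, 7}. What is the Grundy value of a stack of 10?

2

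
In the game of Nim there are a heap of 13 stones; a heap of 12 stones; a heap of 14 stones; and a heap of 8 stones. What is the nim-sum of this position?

Compute the nim-sum pairwise:
13 XOR 12 = 1
1 XOR 14 = 15
15 XOR 8 = 7

7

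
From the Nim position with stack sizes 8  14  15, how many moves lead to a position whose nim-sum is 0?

Nim-sum: 8 ⊕ 14 ⊕ 15 = 9.
The overall nim-sum is X = 9. A stack of size p has a winning move iff p XOR X < p (reduce it to p XOR X).
  8: 8 XOR 9 = 1 < 8 — winning move (to 1).
  14: 14 XOR 9 = 7 < 14 — winning move (to 7).
  15: 15 XOR 9 = 6 < 15 — winning move (to 6).
That gives 3 winning moves.

3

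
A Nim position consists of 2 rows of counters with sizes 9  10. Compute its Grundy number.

Nim-sum: 9 ⊕ 10 = 3.

3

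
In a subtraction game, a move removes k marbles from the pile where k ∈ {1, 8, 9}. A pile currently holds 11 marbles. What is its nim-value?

3

Grundy values for subtraction set {1, 8, 9}:
g(0) = mex{} = 0
g(1) = mex{0} = 1
g(2) = mex{1} = 0
g(3) = mex{0} = 1
g(4) = mex{1} = 0
g(5) = mex{0} = 1
g(6) = mex{1} = 0
g(7) = mex{0} = 1
g(8) = mex{0,1} = 2
g(9) = mex{0,1,2} = 3
g(10) = mex{0,1,3} = 2
g(11) = mex{0,1,2} = 3
So g(11) = 3.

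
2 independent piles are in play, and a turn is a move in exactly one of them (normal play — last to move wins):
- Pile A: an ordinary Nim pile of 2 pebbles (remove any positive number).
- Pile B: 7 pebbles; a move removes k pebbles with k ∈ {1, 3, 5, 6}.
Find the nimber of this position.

1

Pile A is a plain Nim pile of size 2, so its Grundy value is 2.
Grundy values for pile B (subtraction set {1, 3, 5, 6}):
g(0) = mex{} = 0
g(1) = mex{0} = 1
g(2) = mex{1} = 0
g(3) = mex{0} = 1
g(4) = mex{1} = 0
g(5) = mex{0} = 1
g(6) = mex{0,1} = 2
g(7) = mex{0,1,2} = 3
So g(7) = 3.
By the Sprague-Grundy theorem, the Grundy value of a sum of independent games is the XOR of the component values.
Combined value = 2 ⊕ 3 = 1.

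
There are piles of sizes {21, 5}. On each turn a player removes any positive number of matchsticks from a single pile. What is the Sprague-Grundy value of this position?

16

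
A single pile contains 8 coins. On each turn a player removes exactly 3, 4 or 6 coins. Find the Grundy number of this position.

2

Compute g(0), g(1), … for moves {3, 4, 6}:
g(0) = mex{} = 0
g(1) = mex{} = 0
g(2) = mex{} = 0
g(3) = mex{0} = 1
g(4) = mex{0} = 1
g(5) = mex{0} = 1
g(6) = mex{0,1} = 2
g(7) = mex{0,1} = 2
g(8) = mex{0,1} = 2
So g(8) = 2.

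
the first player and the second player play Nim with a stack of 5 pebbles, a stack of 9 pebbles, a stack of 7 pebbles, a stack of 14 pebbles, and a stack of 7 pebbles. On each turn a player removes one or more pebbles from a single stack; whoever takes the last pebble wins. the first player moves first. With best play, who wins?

the first player wins

Compute the nim-sum pairwise:
5 ⊕ 9 = 12
12 ⊕ 7 = 11
11 ⊕ 14 = 5
5 ⊕ 7 = 2
The nim-sum is 2 ≠ 0, so this is an N-position: the player to move can win; the first player has a winning move.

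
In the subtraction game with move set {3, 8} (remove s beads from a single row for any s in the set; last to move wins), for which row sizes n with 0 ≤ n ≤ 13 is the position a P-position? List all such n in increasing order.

0, 1, 2, 6, 7, 11, 12, 13

Compute g(0), g(1), … for moves {3, 8}:
g(0) = mex{} = 0
g(1) = mex{} = 0
g(2) = mex{} = 0
g(3) = mex{0} = 1
g(4) = mex{0} = 1
g(5) = mex{0} = 1
g(6) = mex{1} = 0
g(7) = mex{1} = 0
g(8) = mex{0,1} = 2
g(9) = mex{0} = 1
g(10) = mex{0} = 1
g(11) = mex{1,2} = 0
g(12) = mex{1} = 0
g(13) = mex{1} = 0
The P-positions (g = 0) in 0..13 are 0, 1, 2, 6, 7, 11, 12, 13.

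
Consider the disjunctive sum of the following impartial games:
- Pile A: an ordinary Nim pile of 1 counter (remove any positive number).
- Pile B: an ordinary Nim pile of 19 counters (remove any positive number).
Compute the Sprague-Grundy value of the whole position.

Pile A is a plain Nim pile of size 1, so its Grundy value is 1.
Pile B is a plain Nim pile of size 19, so its Grundy value is 19.
By the Sprague-Grundy theorem, the Grundy value of a sum of independent games is the XOR of the component values.
Combined value = 1 ⊕ 19 = 18.

18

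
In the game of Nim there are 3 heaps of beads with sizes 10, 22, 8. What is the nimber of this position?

Nim-sum: 10 ^ 22 ^ 8 = 20.

20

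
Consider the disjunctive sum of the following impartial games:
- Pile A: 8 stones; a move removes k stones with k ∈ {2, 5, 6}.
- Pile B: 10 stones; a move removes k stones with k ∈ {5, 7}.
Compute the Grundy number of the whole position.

2

For pile A, compute g(0), g(1), … with moves {2, 5, 6}:
g(0) = mex{} = 0
g(1) = mex{} = 0
g(2) = mex{0} = 1
g(3) = mex{0} = 1
g(4) = mex{1} = 0
g(5) = mex{0,1} = 2
g(6) = mex{0} = 1
g(7) = mex{0,1,2} = 3
g(8) = mex{1} = 0
So g(8) = 0.
Build the Grundy sequence for pile B with g(k) = mex{g(k−s) : s ∈ {5, 7}, s ≤ k}:
g(0) = mex{} = 0
g(1) = mex{} = 0
g(2) = mex{} = 0
g(3) = mex{} = 0
g(4) = mex{} = 0
g(5) = mex{0} = 1
g(6) = mex{0} = 1
g(7) = mex{0} = 1
g(8) = mex{0} = 1
g(9) = mex{0} = 1
g(10) = mex{0,1} = 2
So g(10) = 2.
The value of a disjunctive sum is the nim-sum of the parts.
Combined value = 0 ⊕ 2 = 2.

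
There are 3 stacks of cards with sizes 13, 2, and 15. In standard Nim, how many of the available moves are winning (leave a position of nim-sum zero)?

Bitwise XOR of the heap sizes:
  1101  (13)
  0010  (2)
  1111  (15)
  ----
  0000  (0)
The nim-sum is already 0, so every move leaves a nonzero nim-sum — there are no winning moves.

0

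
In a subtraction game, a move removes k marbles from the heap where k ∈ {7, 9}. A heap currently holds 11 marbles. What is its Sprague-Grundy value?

1

Build the Grundy sequence with g(k) = mex{g(k−s) : s ∈ {7, 9}, s ≤ k}:
g(0) = mex{} = 0
g(1) = mex{} = 0
g(2) = mex{} = 0
g(3) = mex{} = 0
g(4) = mex{} = 0
g(5) = mex{} = 0
g(6) = mex{} = 0
g(7) = mex{0} = 1
g(8) = mex{0} = 1
g(9) = mex{0} = 1
g(10) = mex{0} = 1
g(11) = mex{0} = 1
So g(11) = 1.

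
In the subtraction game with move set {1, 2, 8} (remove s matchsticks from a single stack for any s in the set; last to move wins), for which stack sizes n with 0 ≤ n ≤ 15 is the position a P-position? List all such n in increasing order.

Compute g(0), g(1), … for moves {1, 2, 8}:
k:     0  1  2  3  4  5  6  7  8  9 10 11 12 13 14 15
g(k):  0  1  2  0  1  2  0  1  2  0  1  2  0  1  2  0
The P-positions (g = 0) in 0..15 are 0, 3, 6, 9, 12, 15.

0, 3, 6, 9, 12, 15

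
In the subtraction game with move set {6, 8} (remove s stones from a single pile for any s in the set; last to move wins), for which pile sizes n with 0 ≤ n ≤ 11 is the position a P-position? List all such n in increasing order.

0, 1, 2, 3, 4, 5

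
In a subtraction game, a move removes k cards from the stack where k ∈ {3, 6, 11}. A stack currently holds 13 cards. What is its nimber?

Grundy values for subtraction set {3, 6, 11}:
k:     0  1  2  3  4  5  6  7  8  9 10 11 12 13
g(k):  0  0  0  1  1  1  2  2  2  0  0  3  1  1
So g(13) = 1.

1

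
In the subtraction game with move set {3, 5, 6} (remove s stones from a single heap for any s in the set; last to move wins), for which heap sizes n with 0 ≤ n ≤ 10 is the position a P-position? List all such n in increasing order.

0, 1, 2, 9, 10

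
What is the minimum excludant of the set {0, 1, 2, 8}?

3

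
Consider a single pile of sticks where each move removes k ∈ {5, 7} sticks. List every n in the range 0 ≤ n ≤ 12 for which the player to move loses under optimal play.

0, 1, 2, 3, 4, 12

Build the Grundy sequence with g(k) = mex{g(k−s) : s ∈ {5, 7}, s ≤ k}:
k:     0  1  2  3  4  5  6  7  8  9 10 11 12
g(k):  0  0  0  0  0  1  1  1  1  1  2  2  0
The P-positions (g = 0) in 0..12 are 0, 1, 2, 3, 4, 12.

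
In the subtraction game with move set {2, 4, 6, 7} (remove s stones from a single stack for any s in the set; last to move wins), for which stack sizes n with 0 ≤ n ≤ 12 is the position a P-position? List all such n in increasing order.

Compute g(0), g(1), … for moves {2, 4, 6, 7}:
k:     0  1  2  3  4  5  6  7  8  9 10 11 12
g(k):  0  0  1  1  2  2  3  3  4  0  0  1  1
The P-positions (g = 0) in 0..12 are 0, 1, 9, 10.

0, 1, 9, 10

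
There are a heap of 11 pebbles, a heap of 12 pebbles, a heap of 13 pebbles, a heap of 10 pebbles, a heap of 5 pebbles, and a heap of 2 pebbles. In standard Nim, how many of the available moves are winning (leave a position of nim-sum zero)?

Nim-sum: 11 ^ 12 ^ 13 ^ 10 ^ 5 ^ 2 = 7.
The overall nim-sum is X = 7. A heap of size p has a winning move iff p XOR X < p (reduce it to p XOR X).
  11: 11 XOR 7 = 12 ≥ 11 — no move.
  12: 12 XOR 7 = 11 < 12 — winning move (to 11).
  13: 13 XOR 7 = 10 < 13 — winning move (to 10).
  10: 10 XOR 7 = 13 ≥ 10 — no move.
  5: 5 XOR 7 = 2 < 5 — winning move (to 2).
  2: 2 XOR 7 = 5 ≥ 2 — no move.
That gives 3 winning moves.

3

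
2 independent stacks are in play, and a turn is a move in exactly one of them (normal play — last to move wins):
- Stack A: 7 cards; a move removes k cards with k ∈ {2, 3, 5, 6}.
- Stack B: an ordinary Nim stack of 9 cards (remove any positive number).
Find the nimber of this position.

10

Grundy values for stack A (subtraction set {2, 3, 5, 6}):
k:     0  1  2  3  4  5  6  7
g(k):  0  0  1  1  2  2  3  3
So g(7) = 3.
Stack B is a plain Nim stack of size 9, so its Grundy value is 9.
The value of a disjunctive sum is the nim-sum of the parts.
Combined value = 3 ⊕ 9 = 10.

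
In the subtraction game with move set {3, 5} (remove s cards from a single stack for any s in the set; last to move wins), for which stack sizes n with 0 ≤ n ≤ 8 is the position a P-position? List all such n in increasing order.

0, 1, 2, 8

Grundy values for subtraction set {3, 5}:
k:     0  1  2  3  4  5  6  7  8
g(k):  0  0  0  1  1  1  2  2  0
The P-positions (g = 0) in 0..8 are 0, 1, 2, 8.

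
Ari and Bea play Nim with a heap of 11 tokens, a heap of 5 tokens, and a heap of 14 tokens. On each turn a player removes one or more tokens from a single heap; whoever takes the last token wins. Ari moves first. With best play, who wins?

Compute the nim-sum pairwise:
11 ^ 5 = 14
14 ^ 14 = 0
The nim-sum is 0, so this is a P-position: the player to move is in a losing position under optimal play; Ari is about to move from it and so loses — Bea wins.

Bea wins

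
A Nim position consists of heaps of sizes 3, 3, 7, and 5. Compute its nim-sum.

Compute the nim-sum pairwise:
3 XOR 3 = 0
0 XOR 7 = 7
7 XOR 5 = 2

2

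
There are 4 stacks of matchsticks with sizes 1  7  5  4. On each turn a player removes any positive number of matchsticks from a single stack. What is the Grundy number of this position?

7

Compute the nim-sum pairwise:
1 ^ 7 = 6
6 ^ 5 = 3
3 ^ 4 = 7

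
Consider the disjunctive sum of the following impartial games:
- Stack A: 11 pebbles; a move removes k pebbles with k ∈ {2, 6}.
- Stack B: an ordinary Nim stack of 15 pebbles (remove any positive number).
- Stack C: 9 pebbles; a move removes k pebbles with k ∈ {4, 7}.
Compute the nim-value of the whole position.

12

Build the Grundy sequence for stack A with g(k) = mex{g(k−s) : s ∈ {2, 6}, s ≤ k}:
k:     0  1  2  3  4  5  6  7  8  9 10 11
g(k):  0  0  1  1  0  0  1  1  0  0  1  1
So g(11) = 1.
Stack B is a plain Nim stack of size 15, so its Grundy value is 15.
Grundy values for stack C (subtraction set {4, 7}):
k:     0  1  2  3  4  5  6  7  8  9
g(k):  0  0  0  0  1  1  1  1  2  2
So g(9) = 2.
The value of a disjunctive sum is the nim-sum of the parts.
Combined value = 1 XOR 15 XOR 2 = 12.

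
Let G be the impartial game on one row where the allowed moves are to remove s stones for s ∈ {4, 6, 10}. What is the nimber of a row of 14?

0

Grundy values for subtraction set {4, 6, 10}:
k:     0  1  2  3  4  5  6  7  8  9 10 11 12 13 14
g(k):  0  0  0  0  1  1  1  1  2  2  2  2  3  3  0
So g(14) = 0.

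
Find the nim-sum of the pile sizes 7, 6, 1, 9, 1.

Nim-sum: 7 XOR 6 XOR 1 XOR 9 XOR 1 = 8.

8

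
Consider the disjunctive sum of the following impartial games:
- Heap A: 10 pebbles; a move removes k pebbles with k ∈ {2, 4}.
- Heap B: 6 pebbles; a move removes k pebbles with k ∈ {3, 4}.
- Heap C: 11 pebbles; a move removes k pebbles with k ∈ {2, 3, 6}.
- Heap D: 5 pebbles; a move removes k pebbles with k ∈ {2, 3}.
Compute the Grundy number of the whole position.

1

Grundy values for heap A (subtraction set {2, 4}):
k:     0  1  2  3  4  5  6  7  8  9 10
g(k):  0  0  1  1  2  2  0  0  1  1  2
So g(10) = 2.
Build the Grundy sequence for heap B with g(k) = mex{g(k−s) : s ∈ {3, 4}, s ≤ k}:
k:     0  1  2  3  4  5  6
g(k):  0  0  0  1  1  1  2
So g(6) = 2.
Build the Grundy sequence for heap C with g(k) = mex{g(k−s) : s ∈ {2, 3, 6}, s ≤ k}:
k:     0  1  2  3  4  5  6  7  8  9 10 11
g(k):  0  0  1  1  2  0  3  1  2  0  0  1
So g(11) = 1.
Build the Grundy sequence for heap D with g(k) = mex{g(k−s) : s ∈ {2, 3}, s ≤ k}:
g(0) = mex{} = 0
g(1) = mex{} = 0
g(2) = mex{0} = 1
g(3) = mex{0} = 1
g(4) = mex{0,1} = 2
g(5) = mex{1} = 0
So g(5) = 0.
By the Sprague-Grundy theorem, the Grundy value of a sum of independent games is the XOR of the component values.
Combined value = 2 ⊕ 2 ⊕ 1 ⊕ 0 = 1.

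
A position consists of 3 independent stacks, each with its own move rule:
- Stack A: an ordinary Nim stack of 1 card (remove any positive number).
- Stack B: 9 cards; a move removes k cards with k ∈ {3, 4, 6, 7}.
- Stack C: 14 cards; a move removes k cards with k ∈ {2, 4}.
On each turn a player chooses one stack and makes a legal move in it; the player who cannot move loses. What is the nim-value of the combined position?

Stack A is a plain Nim stack of size 1, so its Grundy value is 1.
For stack B, compute g(0), g(1), … with moves {3, 4, 6, 7}:
k:     0  1  2  3  4  5  6  7  8  9
g(k):  0  0  0  1  1  1  2  2  2  3
So g(9) = 3.
Build the Grundy sequence for stack C with g(k) = mex{g(k−s) : s ∈ {2, 4}, s ≤ k}:
k:     0  1  2  3  4  5  6  7  8  9 10 11 12 13 14
g(k):  0  0  1  1  2  2  0  0  1  1  2  2  0  0  1
So g(14) = 1.
By the Sprague-Grundy theorem, the Grundy value of a sum of independent games is the XOR of the component values.
Combined value = 1 XOR 3 XOR 1 = 3.

3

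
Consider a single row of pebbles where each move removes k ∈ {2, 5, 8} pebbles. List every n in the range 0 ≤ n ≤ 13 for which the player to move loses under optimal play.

0, 1, 4, 7, 10, 11

Build the Grundy sequence with g(k) = mex{g(k−s) : s ∈ {2, 5, 8}, s ≤ k}:
g(0) = mex{} = 0
g(1) = mex{} = 0
g(2) = mex{0} = 1
g(3) = mex{0} = 1
g(4) = mex{1} = 0
g(5) = mex{0,1} = 2
g(6) = mex{0} = 1
g(7) = mex{1,2} = 0
g(8) = mex{0,1} = 2
g(9) = mex{0} = 1
g(10) = mex{1,2} = 0
g(11) = mex{1} = 0
g(12) = mex{0} = 1
g(13) = mex{0,2} = 1
The P-positions (g = 0) in 0..13 are 0, 1, 4, 7, 10, 11.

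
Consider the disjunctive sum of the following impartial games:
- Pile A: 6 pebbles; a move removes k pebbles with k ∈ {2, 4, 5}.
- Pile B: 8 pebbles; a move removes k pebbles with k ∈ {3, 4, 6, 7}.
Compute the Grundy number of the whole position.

Build the Grundy sequence for pile A with g(k) = mex{g(k−s) : s ∈ {2, 4, 5}, s ≤ k}:
g(0) = mex{} = 0
g(1) = mex{} = 0
g(2) = mex{0} = 1
g(3) = mex{0} = 1
g(4) = mex{0,1} = 2
g(5) = mex{0,1} = 2
g(6) = mex{0,1,2} = 3
So g(6) = 3.
For pile B, compute g(0), g(1), … with moves {3, 4, 6, 7}:
g(0) = mex{} = 0
g(1) = mex{} = 0
g(2) = mex{} = 0
g(3) = mex{0} = 1
g(4) = mex{0} = 1
g(5) = mex{0} = 1
g(6) = mex{0,1} = 2
g(7) = mex{0,1} = 2
g(8) = mex{0,1} = 2
So g(8) = 2.
By the Sprague-Grundy theorem, the Grundy value of a sum of independent games is the XOR of the component values.
Combined value = 3 ⊕ 2 = 1.

1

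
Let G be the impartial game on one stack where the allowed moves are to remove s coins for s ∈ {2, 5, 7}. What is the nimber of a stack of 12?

Compute g(0), g(1), … for moves {2, 5, 7}:
k:     0  1  2  3  4  5  6  7  8  9 10 11 12
g(k):  0  0  1  1  0  2  1  3  2  2  0  3  1
So g(12) = 1.

1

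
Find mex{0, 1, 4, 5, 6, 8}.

2

The values 0, 1 are all present; 2 is the first non-negative integer missing from the set.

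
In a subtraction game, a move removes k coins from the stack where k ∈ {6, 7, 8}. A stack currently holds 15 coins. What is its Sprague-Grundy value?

0

Grundy values for subtraction set {6, 7, 8}:
k:     0  1  2  3  4  5  6  7  8  9 10 11 12 13 14 15
g(k):  0  0  0  0  0  0  1  1  1  1  1  1  2  2  0  0
So g(15) = 0.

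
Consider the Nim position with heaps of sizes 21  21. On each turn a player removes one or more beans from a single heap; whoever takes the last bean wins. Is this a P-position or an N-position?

P-position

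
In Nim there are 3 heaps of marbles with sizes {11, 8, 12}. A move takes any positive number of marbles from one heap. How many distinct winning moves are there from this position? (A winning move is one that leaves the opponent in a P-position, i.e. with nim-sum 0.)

3

Compute the nim-sum pairwise:
11 ^ 8 = 3
3 ^ 12 = 15
The overall nim-sum is X = 15. A heap of size p has a winning move iff p XOR X < p (reduce it to p XOR X).
  11: 11 XOR 15 = 4 < 11 — winning move (to 4).
  8: 8 XOR 15 = 7 < 8 — winning move (to 7).
  12: 12 XOR 15 = 3 < 12 — winning move (to 3).
That gives 3 winning moves.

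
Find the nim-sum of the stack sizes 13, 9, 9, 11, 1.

7

Nim-sum: 13 ⊕ 9 ⊕ 9 ⊕ 11 ⊕ 1 = 7.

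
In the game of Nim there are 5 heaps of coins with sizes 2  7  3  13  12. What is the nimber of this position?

7

Compute the nim-sum pairwise:
2 ⊕ 7 = 5
5 ⊕ 3 = 6
6 ⊕ 13 = 11
11 ⊕ 12 = 7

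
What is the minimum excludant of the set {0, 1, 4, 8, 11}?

2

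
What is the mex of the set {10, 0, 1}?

The values 0, 1 are all present; 2 is the first non-negative integer missing from the set.

2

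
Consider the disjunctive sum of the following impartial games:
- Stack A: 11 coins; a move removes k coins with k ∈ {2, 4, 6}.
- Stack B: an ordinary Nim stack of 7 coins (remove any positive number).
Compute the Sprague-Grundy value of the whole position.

6

For stack A, compute g(0), g(1), … with moves {2, 4, 6}:
k:     0  1  2  3  4  5  6  7  8  9 10 11
g(k):  0  0  1  1  2  2  3  3  0  0  1  1
So g(11) = 1.
Stack B is a plain Nim stack of size 7, so its Grundy value is 7.
The value of a disjunctive sum is the nim-sum of the parts.
Combined value = 1 XOR 7 = 6.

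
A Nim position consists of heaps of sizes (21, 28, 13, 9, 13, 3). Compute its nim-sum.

Nim-sum: 21 ^ 28 ^ 13 ^ 9 ^ 13 ^ 3 = 3.

3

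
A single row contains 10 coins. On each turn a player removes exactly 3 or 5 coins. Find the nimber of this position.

0

Grundy values for subtraction set {3, 5}:
g(0) = mex{} = 0
g(1) = mex{} = 0
g(2) = mex{} = 0
g(3) = mex{0} = 1
g(4) = mex{0} = 1
g(5) = mex{0} = 1
g(6) = mex{0,1} = 2
g(7) = mex{0,1} = 2
g(8) = mex{1} = 0
g(9) = mex{1,2} = 0
g(10) = mex{1,2} = 0
So g(10) = 0.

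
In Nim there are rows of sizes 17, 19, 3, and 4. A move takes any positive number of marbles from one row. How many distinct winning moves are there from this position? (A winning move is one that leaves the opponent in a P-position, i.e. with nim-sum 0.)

Nim-sum: 17 XOR 19 XOR 3 XOR 4 = 5.
The overall nim-sum is X = 5. A row of size p has a winning move iff p XOR X < p (reduce it to p XOR X).
  17: 17 XOR 5 = 20 ≥ 17 — no move.
  19: 19 XOR 5 = 22 ≥ 19 — no move.
  3: 3 XOR 5 = 6 ≥ 3 — no move.
  4: 4 XOR 5 = 1 < 4 — winning move (to 1).
That gives 1 winning move.

1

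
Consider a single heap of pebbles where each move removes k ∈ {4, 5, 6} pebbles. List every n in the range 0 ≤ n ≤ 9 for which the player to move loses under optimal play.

Compute g(0), g(1), … for moves {4, 5, 6}:
k:     0  1  2  3  4  5  6  7  8  9
g(k):  0  0  0  0  1  1  1  1  2  2
The P-positions (g = 0) in 0..9 are 0, 1, 2, 3.

0, 1, 2, 3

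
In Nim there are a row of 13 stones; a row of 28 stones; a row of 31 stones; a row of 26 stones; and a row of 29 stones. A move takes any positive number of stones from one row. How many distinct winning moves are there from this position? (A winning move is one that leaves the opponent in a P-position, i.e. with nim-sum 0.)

5

Nim-sum: 13 XOR 28 XOR 31 XOR 26 XOR 29 = 9.
The overall nim-sum is X = 9. A row of size p has a winning move iff p XOR X < p (reduce it to p XOR X).
  13: 13 XOR 9 = 4 < 13 — winning move (to 4).
  28: 28 XOR 9 = 21 < 28 — winning move (to 21).
  31: 31 XOR 9 = 22 < 31 — winning move (to 22).
  26: 26 XOR 9 = 19 < 26 — winning move (to 19).
  29: 29 XOR 9 = 20 < 29 — winning move (to 20).
That gives 5 winning moves.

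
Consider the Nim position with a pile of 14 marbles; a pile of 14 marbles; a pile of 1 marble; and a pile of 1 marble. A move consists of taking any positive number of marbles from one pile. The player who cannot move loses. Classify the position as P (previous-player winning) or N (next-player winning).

Compute the nim-sum pairwise:
14 ^ 14 = 0
0 ^ 1 = 1
1 ^ 1 = 0
The nim-sum is 0, so this is a P-position: the player to move is in a losing position under optimal play.

P-position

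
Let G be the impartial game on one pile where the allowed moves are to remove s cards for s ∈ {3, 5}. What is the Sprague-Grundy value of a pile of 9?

Grundy values for subtraction set {3, 5}:
g(0) = mex{} = 0
g(1) = mex{} = 0
g(2) = mex{} = 0
g(3) = mex{0} = 1
g(4) = mex{0} = 1
g(5) = mex{0} = 1
g(6) = mex{0,1} = 2
g(7) = mex{0,1} = 2
g(8) = mex{1} = 0
g(9) = mex{1,2} = 0
So g(9) = 0.

0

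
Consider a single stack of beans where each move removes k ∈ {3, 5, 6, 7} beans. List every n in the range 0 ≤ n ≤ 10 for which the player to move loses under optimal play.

0, 1, 2, 10

Compute g(0), g(1), … for moves {3, 5, 6, 7}:
k:     0  1  2  3  4  5  6  7  8  9 10
g(k):  0  0  0  1  1  1  2  2  2  3  0
The P-positions (g = 0) in 0..10 are 0, 1, 2, 10.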